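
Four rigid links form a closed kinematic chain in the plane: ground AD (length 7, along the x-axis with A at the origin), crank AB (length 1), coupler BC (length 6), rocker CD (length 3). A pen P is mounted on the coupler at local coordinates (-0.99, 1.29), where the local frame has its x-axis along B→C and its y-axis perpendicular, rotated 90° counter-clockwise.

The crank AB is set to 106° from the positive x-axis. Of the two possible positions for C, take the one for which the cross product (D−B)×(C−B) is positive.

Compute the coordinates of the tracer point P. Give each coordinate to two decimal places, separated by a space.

-1.58 1.93

A=(0,0), D=(7.00,0)
B = A + 1.00·(cos106°, sin106°) = (-0.2756, 0.9613)
|BD| = 7.3389
circle(B,6.00) ∩ circle(D,3.00): a=5.5090, h=2.3773
  candidates: C₊=(5.4972,2.5965) cross=17.446; C₋=(4.8745,-2.1171) cross=-17.446
  mode + wants cross > 0 → take C=(5.4972,2.5965) (cross=17.446)
ex = (C−B)/|BC| = (0.9621,0.2725); ey = (-0.2725,0.9621)
P = B + -0.99·ex + 1.29·ey = (-1.5797,1.9326)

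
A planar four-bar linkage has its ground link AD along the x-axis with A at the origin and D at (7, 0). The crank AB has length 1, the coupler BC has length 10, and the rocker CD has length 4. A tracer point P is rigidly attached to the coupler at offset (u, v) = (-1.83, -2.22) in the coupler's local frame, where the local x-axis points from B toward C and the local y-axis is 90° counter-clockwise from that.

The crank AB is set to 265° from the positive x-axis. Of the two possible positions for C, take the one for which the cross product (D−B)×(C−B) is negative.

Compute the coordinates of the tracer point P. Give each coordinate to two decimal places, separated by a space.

-2.31 -2.82

A=(0,0), D=(7.00,0)
B = A + 1.00·(cos265°, sin265°) = (-0.0872, -0.9962)
|BD| = 7.1568
circle(B,10.00) ∩ circle(D,4.00): a=9.4469, h=3.2795
  candidates: C₊=(8.8113,3.5664) cross=23.471; C₋=(9.7243,-2.9288) cross=-23.471
  mode - wants cross < 0 → take C=(9.7243,-2.9288) (cross=-23.471)
ex = (C−B)/|BC| = (0.9811,-0.1933); ey = (0.1933,0.9811)
P = B + -1.83·ex + -2.22·ey = (-2.3117,-2.8207)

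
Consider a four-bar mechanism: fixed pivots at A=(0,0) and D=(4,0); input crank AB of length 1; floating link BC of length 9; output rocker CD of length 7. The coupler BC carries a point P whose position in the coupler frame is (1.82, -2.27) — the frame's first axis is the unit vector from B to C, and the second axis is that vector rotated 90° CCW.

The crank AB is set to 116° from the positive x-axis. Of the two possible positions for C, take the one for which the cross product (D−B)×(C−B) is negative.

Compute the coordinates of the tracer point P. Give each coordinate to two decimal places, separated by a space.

A=(0,0), D=(4.00,0)
B = A + 1.00·(cos116°, sin116°) = (-0.4384, 0.8988)
|BD| = 4.5285
circle(B,9.00) ∩ circle(D,7.00): a=5.7974, h=6.8840
  candidates: C₊=(6.6100,6.4952) cross=31.174; C₋=(3.8774,-6.9989) cross=-31.174
  mode - wants cross < 0 → take C=(3.8774,-6.9989) (cross=-31.174)
ex = (C−B)/|BC| = (0.4795,-0.8775); ey = (0.8775,0.4795)
P = B + 1.82·ex + -2.27·ey = (-1.5576,-1.7868)

-1.56 -1.79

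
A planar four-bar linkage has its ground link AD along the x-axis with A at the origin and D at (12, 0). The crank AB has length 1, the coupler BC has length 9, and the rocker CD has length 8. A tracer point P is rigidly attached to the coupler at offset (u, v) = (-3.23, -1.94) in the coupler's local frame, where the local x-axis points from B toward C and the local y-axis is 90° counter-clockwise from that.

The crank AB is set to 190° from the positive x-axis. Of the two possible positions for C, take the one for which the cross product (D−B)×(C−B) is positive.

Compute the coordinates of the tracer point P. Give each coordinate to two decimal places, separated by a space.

A=(0,0), D=(12.00,0)
B = A + 1.00·(cos190°, sin190°) = (-0.9848, -0.1736)
|BD| = 12.9860
circle(B,9.00) ∩ circle(D,8.00): a=7.1475, h=5.4693
  candidates: C₊=(6.0890,5.3907) cross=71.024; C₋=(6.2352,-5.5468) cross=-71.024
  mode + wants cross > 0 → take C=(6.0890,5.3907) (cross=71.024)
ex = (C−B)/|BC| = (0.7860,0.6183); ey = (-0.6183,0.7860)
P = B + -3.23·ex + -1.94·ey = (-2.3241,-3.6954)

-2.32 -3.70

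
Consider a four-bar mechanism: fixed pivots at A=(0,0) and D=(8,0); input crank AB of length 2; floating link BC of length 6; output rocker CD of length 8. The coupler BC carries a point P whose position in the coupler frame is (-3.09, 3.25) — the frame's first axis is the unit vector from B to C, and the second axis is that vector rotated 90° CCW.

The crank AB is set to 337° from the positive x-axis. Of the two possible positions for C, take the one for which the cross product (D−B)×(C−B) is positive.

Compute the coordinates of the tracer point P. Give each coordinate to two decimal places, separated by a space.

-1.46 -3.82

A=(0,0), D=(8.00,0)
B = A + 2.00·(cos337°, sin337°) = (1.8410, -0.7815)
|BD| = 6.2084
circle(B,6.00) ∩ circle(D,8.00): a=0.8492, h=5.9396
  candidates: C₊=(1.9358,5.2178) cross=36.875; C₋=(3.4311,-6.5669) cross=-36.875
  mode + wants cross > 0 → take C=(1.9358,5.2178) (cross=36.875)
ex = (C−B)/|BC| = (0.0158,0.9999); ey = (-0.9999,0.0158)
P = B + -3.09·ex + 3.25·ey = (-1.4574,-3.8197)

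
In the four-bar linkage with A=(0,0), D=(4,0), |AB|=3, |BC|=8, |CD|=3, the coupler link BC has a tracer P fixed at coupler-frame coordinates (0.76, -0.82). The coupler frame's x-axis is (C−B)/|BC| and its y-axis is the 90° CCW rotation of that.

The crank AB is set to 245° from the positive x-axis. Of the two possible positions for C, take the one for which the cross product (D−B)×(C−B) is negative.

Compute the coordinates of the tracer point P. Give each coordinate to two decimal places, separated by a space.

-0.39 -3.41

A=(0,0), D=(4.00,0)
B = A + 3.00·(cos245°, sin245°) = (-1.2679, -2.7189)
|BD| = 5.9281
circle(B,8.00) ∩ circle(D,3.00): a=7.6030, h=2.4890
  candidates: C₊=(4.3467,2.9799) cross=14.755; C₋=(6.6298,-1.4436) cross=-14.755
  mode - wants cross < 0 → take C=(6.6298,-1.4436) (cross=-14.755)
ex = (C−B)/|BC| = (0.9872,0.1594); ey = (-0.1594,0.9872)
P = B + 0.76·ex + -0.82·ey = (-0.3869,-3.4073)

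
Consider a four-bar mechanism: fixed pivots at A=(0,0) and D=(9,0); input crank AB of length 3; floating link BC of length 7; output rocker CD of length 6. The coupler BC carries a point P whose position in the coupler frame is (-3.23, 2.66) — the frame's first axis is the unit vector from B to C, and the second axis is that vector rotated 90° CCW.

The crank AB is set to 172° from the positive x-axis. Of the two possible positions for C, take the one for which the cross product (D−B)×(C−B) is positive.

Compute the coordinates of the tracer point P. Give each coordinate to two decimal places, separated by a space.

-6.89 1.88

A=(0,0), D=(9.00,0)
B = A + 3.00·(cos172°, sin172°) = (-2.9708, 0.4175)
|BD| = 11.9781
circle(B,7.00) ∩ circle(D,6.00): a=6.5317, h=2.5173
  candidates: C₊=(3.6447,2.7056) cross=30.153; C₋=(3.4692,-2.3259) cross=-30.153
  mode + wants cross > 0 → take C=(3.6447,2.7056) (cross=30.153)
ex = (C−B)/|BC| = (0.9451,0.3269); ey = (-0.3269,0.9451)
P = B + -3.23·ex + 2.66·ey = (-6.8929,1.8756)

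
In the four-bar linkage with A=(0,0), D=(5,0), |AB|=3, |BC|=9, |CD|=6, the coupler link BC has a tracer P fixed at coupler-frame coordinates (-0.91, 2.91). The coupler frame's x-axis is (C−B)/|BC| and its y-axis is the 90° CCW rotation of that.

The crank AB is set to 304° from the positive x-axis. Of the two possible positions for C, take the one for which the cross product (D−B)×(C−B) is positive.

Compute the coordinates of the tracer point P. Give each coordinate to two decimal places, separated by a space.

-1.37 -2.37

A=(0,0), D=(5.00,0)
B = A + 3.00·(cos304°, sin304°) = (1.6776, -2.4871)
|BD| = 4.1502
circle(B,9.00) ∩ circle(D,6.00): a=7.4965, h=4.9802
  candidates: C₊=(4.6944,5.9922) cross=20.669; C₋=(10.6634,-1.9815) cross=-20.669
  mode + wants cross > 0 → take C=(4.6944,5.9922) (cross=20.669)
ex = (C−B)/|BC| = (0.3352,0.9421); ey = (-0.9421,0.3352)
P = B + -0.91·ex + 2.91·ey = (-1.3691,-2.3690)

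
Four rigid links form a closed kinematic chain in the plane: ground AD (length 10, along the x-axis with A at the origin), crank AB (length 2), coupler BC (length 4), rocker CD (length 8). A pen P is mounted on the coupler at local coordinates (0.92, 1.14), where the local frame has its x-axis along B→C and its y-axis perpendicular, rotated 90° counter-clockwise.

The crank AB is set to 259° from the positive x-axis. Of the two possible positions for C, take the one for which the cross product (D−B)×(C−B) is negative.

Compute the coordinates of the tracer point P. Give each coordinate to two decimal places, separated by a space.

A=(0,0), D=(10.00,0)
B = A + 2.00·(cos259°, sin259°) = (-0.3816, -1.9633)
|BD| = 10.5656
circle(B,4.00) ∩ circle(D,8.00): a=3.0113, h=2.6329
  candidates: C₊=(2.0880,1.1833) cross=27.818; C₋=(3.0665,-3.9907) cross=-27.818
  mode - wants cross < 0 → take C=(3.0665,-3.9907) (cross=-27.818)
ex = (C−B)/|BC| = (0.8620,-0.5069); ey = (0.5069,0.8620)
P = B + 0.92·ex + 1.14·ey = (0.9893,-1.4469)

0.99 -1.45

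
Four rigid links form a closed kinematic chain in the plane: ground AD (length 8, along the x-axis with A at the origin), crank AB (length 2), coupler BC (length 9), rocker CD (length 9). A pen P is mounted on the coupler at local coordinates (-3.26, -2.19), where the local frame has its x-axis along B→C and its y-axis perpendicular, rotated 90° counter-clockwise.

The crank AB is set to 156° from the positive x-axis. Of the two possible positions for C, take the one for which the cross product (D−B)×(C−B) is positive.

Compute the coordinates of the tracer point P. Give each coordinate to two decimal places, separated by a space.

-2.10 -3.10

A=(0,0), D=(8.00,0)
B = A + 2.00·(cos156°, sin156°) = (-1.8271, 0.8135)
|BD| = 9.8607
circle(B,9.00) ∩ circle(D,9.00): a=4.9304, h=7.5294
  candidates: C₊=(3.7076,7.9105) cross=74.245; C₋=(2.4653,-7.0970) cross=-74.245
  mode + wants cross > 0 → take C=(3.7076,7.9105) (cross=74.245)
ex = (C−B)/|BC| = (0.6150,0.7886); ey = (-0.7886,0.6150)
P = B + -3.26·ex + -2.19·ey = (-2.1049,-3.1040)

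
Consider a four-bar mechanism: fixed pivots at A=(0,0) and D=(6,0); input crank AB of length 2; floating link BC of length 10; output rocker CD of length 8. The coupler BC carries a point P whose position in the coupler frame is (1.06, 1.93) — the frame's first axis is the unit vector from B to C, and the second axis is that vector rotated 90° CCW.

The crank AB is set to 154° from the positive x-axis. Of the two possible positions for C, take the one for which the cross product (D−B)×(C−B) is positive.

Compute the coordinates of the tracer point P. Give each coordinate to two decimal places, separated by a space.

A=(0,0), D=(6.00,0)
B = A + 2.00·(cos154°, sin154°) = (-1.7976, 0.8767)
|BD| = 7.8467
circle(B,10.00) ∩ circle(D,8.00): a=6.2173, h=7.8323
  candidates: C₊=(5.2559,7.9653) cross=61.458; C₋=(3.5057,-7.6012) cross=-61.458
  mode + wants cross > 0 → take C=(5.2559,7.9653) (cross=61.458)
ex = (C−B)/|BC| = (0.7054,0.7089); ey = (-0.7089,0.7054)
P = B + 1.06·ex + 1.93·ey = (-2.4180,2.9895)

-2.42 2.99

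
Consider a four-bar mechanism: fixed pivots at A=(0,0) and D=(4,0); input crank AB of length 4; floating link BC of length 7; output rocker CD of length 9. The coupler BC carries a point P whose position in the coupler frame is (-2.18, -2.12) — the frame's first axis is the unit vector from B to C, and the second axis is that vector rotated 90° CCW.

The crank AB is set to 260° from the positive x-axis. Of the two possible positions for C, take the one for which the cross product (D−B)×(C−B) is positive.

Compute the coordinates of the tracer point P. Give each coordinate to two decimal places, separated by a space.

2.30 -4.44

A=(0,0), D=(4.00,0)
B = A + 4.00·(cos260°, sin260°) = (-0.6946, -3.9392)
|BD| = 6.1284
circle(B,7.00) ∩ circle(D,9.00): a=0.4534, h=6.9853
  candidates: C₊=(-4.8374,1.7032) cross=42.808; C₋=(4.1428,-8.9989) cross=-42.808
  mode + wants cross > 0 → take C=(-4.8374,1.7032) (cross=42.808)
ex = (C−B)/|BC| = (-0.5918,0.8061); ey = (-0.8061,-0.5918)
P = B + -2.18·ex + -2.12·ey = (2.3044,-4.4418)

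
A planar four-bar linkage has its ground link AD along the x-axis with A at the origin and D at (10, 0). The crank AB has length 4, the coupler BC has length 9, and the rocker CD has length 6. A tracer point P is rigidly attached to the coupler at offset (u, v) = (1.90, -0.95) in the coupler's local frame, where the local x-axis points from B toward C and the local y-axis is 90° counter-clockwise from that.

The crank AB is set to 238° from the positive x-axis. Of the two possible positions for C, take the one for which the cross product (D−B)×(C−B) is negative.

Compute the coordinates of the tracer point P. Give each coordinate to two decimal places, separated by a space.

A=(0,0), D=(10.00,0)
B = A + 4.00·(cos238°, sin238°) = (-2.1197, -3.3922)
|BD| = 12.5854
circle(B,9.00) ∩ circle(D,6.00): a=8.0805, h=3.9630
  candidates: C₊=(4.5936,2.6021) cross=49.876; C₋=(6.7299,-5.0306) cross=-49.876
  mode - wants cross < 0 → take C=(6.7299,-5.0306) (cross=-49.876)
ex = (C−B)/|BC| = (0.9833,-0.1820); ey = (0.1820,0.9833)
P = B + 1.90·ex + -0.95·ey = (-0.4244,-4.6722)

-0.42 -4.67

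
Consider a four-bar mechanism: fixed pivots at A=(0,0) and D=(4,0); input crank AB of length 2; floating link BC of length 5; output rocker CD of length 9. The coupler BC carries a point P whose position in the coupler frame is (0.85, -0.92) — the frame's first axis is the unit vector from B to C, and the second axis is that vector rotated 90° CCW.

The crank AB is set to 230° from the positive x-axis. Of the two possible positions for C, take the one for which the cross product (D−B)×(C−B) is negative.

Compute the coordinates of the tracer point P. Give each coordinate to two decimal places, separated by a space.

-2.36 -2.18

A=(0,0), D=(4.00,0)
B = A + 2.00·(cos230°, sin230°) = (-1.2856, -1.5321)
|BD| = 5.5031
circle(B,5.00) ∩ circle(D,9.00): a=-2.3364, h=4.4205
  candidates: C₊=(-4.7603,2.0632) cross=24.327; C₋=(-2.2989,-6.4283) cross=-24.327
  mode - wants cross < 0 → take C=(-2.2989,-6.4283) (cross=-24.327)
ex = (C−B)/|BC| = (-0.2027,-0.9792); ey = (0.9792,-0.2027)
P = B + 0.85·ex + -0.92·ey = (-2.3588,-2.1780)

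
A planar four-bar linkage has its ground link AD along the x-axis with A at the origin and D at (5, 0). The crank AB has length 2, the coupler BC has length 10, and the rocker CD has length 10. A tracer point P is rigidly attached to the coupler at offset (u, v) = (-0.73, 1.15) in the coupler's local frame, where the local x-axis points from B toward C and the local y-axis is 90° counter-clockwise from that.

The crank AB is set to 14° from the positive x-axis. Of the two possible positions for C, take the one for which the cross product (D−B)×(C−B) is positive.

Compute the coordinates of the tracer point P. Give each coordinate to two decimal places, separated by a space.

A=(0,0), D=(5.00,0)
B = A + 2.00·(cos14°, sin14°) = (1.9406, 0.4838)
|BD| = 3.0974
circle(B,10.00) ∩ circle(D,10.00): a=1.5487, h=9.8793
  candidates: C₊=(5.0135,10.0000) cross=30.601; C₋=(1.9271,-9.5161) cross=-30.601
  mode + wants cross > 0 → take C=(5.0135,10.0000) (cross=30.601)
ex = (C−B)/|BC| = (0.3073,0.9516); ey = (-0.9516,0.3073)
P = B + -0.73·ex + 1.15·ey = (0.6219,0.1426)

0.62 0.14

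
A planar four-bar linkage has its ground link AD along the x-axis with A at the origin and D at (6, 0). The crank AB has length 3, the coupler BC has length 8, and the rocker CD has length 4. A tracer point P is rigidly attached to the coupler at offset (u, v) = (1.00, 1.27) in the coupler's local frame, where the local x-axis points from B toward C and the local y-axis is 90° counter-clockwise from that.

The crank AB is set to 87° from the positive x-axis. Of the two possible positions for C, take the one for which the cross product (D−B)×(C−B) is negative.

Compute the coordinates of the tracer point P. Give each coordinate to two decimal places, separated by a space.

A=(0,0), D=(6.00,0)
B = A + 3.00·(cos87°, sin87°) = (0.1570, 2.9959)
|BD| = 6.5663
circle(B,8.00) ∩ circle(D,4.00): a=6.9382, h=3.9827
  candidates: C₊=(8.1481,3.3743) cross=26.151; C₋=(4.5138,-3.7137) cross=-26.151
  mode - wants cross < 0 → take C=(4.5138,-3.7137) (cross=-26.151)
ex = (C−B)/|BC| = (0.5446,-0.8387); ey = (0.8387,0.5446)
P = B + 1.00·ex + 1.27·ey = (1.7668,2.8488)

1.77 2.85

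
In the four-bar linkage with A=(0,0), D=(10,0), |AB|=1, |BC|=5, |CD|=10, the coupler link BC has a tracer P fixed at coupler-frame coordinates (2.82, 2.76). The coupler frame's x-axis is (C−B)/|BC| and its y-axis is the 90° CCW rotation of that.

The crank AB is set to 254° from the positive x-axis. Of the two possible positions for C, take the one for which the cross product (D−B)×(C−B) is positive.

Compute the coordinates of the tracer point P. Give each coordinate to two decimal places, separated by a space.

-2.36 2.39

A=(0,0), D=(10.00,0)
B = A + 1.00·(cos254°, sin254°) = (-0.2756, -0.9613)
|BD| = 10.3205
circle(B,5.00) ∩ circle(D,10.00): a=1.5267, h=4.7612
  candidates: C₊=(0.8010,3.9215) cross=49.138; C₋=(1.6879,-5.5596) cross=-49.138
  mode + wants cross > 0 → take C=(0.8010,3.9215) (cross=49.138)
ex = (C−B)/|BC| = (0.2153,0.9765); ey = (-0.9765,0.2153)
P = B + 2.82·ex + 2.76·ey = (-2.3637,2.3869)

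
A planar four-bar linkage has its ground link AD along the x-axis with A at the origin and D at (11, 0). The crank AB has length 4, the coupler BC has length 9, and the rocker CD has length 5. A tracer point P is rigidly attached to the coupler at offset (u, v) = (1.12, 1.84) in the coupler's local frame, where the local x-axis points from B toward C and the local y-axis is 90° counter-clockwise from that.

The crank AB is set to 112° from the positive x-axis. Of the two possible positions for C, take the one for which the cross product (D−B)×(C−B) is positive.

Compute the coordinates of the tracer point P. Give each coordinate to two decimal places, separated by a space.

-0.35 5.53

A=(0,0), D=(11.00,0)
B = A + 4.00·(cos112°, sin112°) = (-1.4984, 3.7087)
|BD| = 13.0371
circle(B,9.00) ∩ circle(D,5.00): a=8.6663, h=2.4282
  candidates: C₊=(7.5005,3.5712) cross=31.656; C₋=(6.1190,-1.0844) cross=-31.656
  mode + wants cross > 0 → take C=(7.5005,3.5712) (cross=31.656)
ex = (C−B)/|BC| = (0.9999,-0.0153); ey = (0.0153,0.9999)
P = B + 1.12·ex + 1.84·ey = (-0.3504,5.5314)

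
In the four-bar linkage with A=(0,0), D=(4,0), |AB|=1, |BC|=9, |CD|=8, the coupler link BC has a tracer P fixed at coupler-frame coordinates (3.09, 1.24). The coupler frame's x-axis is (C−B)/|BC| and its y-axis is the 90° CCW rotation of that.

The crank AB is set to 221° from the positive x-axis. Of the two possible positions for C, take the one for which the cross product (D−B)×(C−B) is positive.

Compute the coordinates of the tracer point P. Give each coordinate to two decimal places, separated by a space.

A=(0,0), D=(4.00,0)
B = A + 1.00·(cos221°, sin221°) = (-0.7547, -0.6561)
|BD| = 4.7998
circle(B,9.00) ∩ circle(D,8.00): a=4.1708, h=7.9752
  candidates: C₊=(2.2868,7.8144) cross=38.279; C₋=(4.4670,-7.9864) cross=-38.279
  mode + wants cross > 0 → take C=(2.2868,7.8144) (cross=38.279)
ex = (C−B)/|BC| = (0.3380,0.9412); ey = (-0.9412,0.3380)
P = B + 3.09·ex + 1.24·ey = (-0.8775,2.6712)

-0.88 2.67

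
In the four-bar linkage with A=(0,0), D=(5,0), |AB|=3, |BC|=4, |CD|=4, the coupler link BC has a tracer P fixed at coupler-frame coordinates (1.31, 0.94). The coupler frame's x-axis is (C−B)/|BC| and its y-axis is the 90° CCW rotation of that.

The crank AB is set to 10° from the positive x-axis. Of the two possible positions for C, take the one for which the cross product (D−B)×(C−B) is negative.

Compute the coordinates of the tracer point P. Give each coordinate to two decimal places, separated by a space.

A=(0,0), D=(5.00,0)
B = A + 3.00·(cos10°, sin10°) = (2.9544, 0.5209)
|BD| = 2.1109
circle(B,4.00) ∩ circle(D,4.00): a=1.0554, h=3.8582
  candidates: C₊=(4.9294,3.9994) cross=8.144; C₋=(3.0250,-3.4784) cross=-8.144
  mode - wants cross < 0 → take C=(3.0250,-3.4784) (cross=-8.144)
ex = (C−B)/|BC| = (0.0177,-0.9998); ey = (0.9998,0.0177)
P = B + 1.31·ex + 0.94·ey = (3.9174,-0.7723)

3.92 -0.77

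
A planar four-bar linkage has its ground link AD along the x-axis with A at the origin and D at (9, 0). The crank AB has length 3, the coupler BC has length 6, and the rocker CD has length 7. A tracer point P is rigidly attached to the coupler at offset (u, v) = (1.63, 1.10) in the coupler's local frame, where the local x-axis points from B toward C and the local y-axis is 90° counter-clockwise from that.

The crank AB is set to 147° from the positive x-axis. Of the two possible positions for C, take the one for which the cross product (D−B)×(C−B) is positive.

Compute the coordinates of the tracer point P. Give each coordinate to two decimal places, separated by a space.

-1.38 3.24

A=(0,0), D=(9.00,0)
B = A + 3.00·(cos147°, sin147°) = (-2.5160, 1.6339)
|BD| = 11.6313
circle(B,6.00) ∩ circle(D,7.00): a=5.2568, h=2.8923
  candidates: C₊=(3.0950,3.7591) cross=33.642; C₋=(2.2824,-1.9682) cross=-33.642
  mode + wants cross > 0 → take C=(3.0950,3.7591) (cross=33.642)
ex = (C−B)/|BC| = (0.9352,0.3542); ey = (-0.3542,0.9352)
P = B + 1.63·ex + 1.10·ey = (-1.3813,3.2400)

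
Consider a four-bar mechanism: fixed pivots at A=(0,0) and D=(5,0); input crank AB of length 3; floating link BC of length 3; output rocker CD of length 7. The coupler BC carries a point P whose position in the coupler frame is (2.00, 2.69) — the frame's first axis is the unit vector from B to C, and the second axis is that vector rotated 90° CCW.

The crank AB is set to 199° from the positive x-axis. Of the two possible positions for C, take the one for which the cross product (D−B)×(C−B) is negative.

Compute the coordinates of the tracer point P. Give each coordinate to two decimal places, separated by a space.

0.51 -1.06

A=(0,0), D=(5.00,0)
B = A + 3.00·(cos199°, sin199°) = (-2.8366, -0.9767)
|BD| = 7.8972
circle(B,3.00) ∩ circle(D,7.00): a=1.4160, h=2.6448
  candidates: C₊=(-1.7585,1.8229) cross=20.886; C₋=(-1.1043,-3.4260) cross=-20.886
  mode - wants cross < 0 → take C=(-1.1043,-3.4260) (cross=-20.886)
ex = (C−B)/|BC| = (0.5774,-0.8164); ey = (0.8164,0.5774)
P = B + 2.00·ex + 2.69·ey = (0.5145,-1.0563)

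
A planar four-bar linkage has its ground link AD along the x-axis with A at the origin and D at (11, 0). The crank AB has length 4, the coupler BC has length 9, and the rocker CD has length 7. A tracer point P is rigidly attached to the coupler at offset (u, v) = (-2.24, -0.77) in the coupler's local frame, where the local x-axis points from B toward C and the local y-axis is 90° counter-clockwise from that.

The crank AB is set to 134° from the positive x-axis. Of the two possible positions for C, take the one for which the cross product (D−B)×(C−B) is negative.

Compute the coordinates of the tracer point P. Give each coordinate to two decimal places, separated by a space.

-5.04 3.59

A=(0,0), D=(11.00,0)
B = A + 4.00·(cos134°, sin134°) = (-2.7786, 2.8774)
|BD| = 14.0759
circle(B,9.00) ∩ circle(D,7.00): a=8.1746, h=3.7650
  candidates: C₊=(5.9930,4.8918) cross=52.996; C₋=(4.4537,-2.4792) cross=-52.996
  mode - wants cross < 0 → take C=(4.4537,-2.4792) (cross=-52.996)
ex = (C−B)/|BC| = (0.8036,-0.5952); ey = (0.5952,0.8036)
P = B + -2.24·ex + -0.77·ey = (-5.0370,3.5918)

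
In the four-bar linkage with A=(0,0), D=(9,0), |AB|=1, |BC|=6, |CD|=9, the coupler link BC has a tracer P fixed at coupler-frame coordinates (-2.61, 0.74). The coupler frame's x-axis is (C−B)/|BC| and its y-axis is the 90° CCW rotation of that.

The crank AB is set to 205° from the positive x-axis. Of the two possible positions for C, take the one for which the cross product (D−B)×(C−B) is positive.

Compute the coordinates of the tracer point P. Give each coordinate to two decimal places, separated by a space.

A=(0,0), D=(9.00,0)
B = A + 1.00·(cos205°, sin205°) = (-0.9063, -0.4226)
|BD| = 9.9153
circle(B,6.00) ∩ circle(D,9.00): a=2.6884, h=5.3640
  candidates: C₊=(1.5511,5.0511) cross=53.186; C₋=(2.0083,-5.6671) cross=-53.186
  mode + wants cross > 0 → take C=(1.5511,5.0511) (cross=53.186)
ex = (C−B)/|BC| = (0.4096,0.9123); ey = (-0.9123,0.4096)
P = B + -2.61·ex + 0.74·ey = (-2.6504,-2.5006)

-2.65 -2.50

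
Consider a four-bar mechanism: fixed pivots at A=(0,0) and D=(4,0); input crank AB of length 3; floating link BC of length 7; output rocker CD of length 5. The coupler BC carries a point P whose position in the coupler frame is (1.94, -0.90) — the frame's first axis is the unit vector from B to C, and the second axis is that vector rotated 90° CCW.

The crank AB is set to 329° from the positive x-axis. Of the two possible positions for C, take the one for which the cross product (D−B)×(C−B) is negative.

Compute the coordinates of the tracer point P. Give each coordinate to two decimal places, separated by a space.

4.69 -1.28

A=(0,0), D=(4.00,0)
B = A + 3.00·(cos329°, sin329°) = (2.5715, -1.5451)
|BD| = 2.1043
circle(B,7.00) ∩ circle(D,5.00): a=6.7548, h=1.8365
  candidates: C₊=(5.8086,4.6614) cross=3.864; C₋=(8.5055,2.1681) cross=-3.864
  mode - wants cross < 0 → take C=(8.5055,2.1681) (cross=-3.864)
ex = (C−B)/|BC| = (0.8477,0.5305); ey = (-0.5305,0.8477)
P = B + 1.94·ex + -0.90·ey = (4.6935,-1.2790)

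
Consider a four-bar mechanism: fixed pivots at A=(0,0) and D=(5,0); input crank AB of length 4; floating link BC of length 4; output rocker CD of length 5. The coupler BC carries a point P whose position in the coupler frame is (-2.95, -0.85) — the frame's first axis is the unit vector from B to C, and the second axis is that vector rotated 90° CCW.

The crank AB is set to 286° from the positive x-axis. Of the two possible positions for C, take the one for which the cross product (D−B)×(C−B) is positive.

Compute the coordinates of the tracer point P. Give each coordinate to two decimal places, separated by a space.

2.73 -6.45

A=(0,0), D=(5.00,0)
B = A + 4.00·(cos286°, sin286°) = (1.1025, -3.8450)
|BD| = 5.4749
circle(B,4.00) ∩ circle(D,5.00): a=1.9155, h=3.5115
  candidates: C₊=(0.0000,0.0000) cross=19.225; C₋=(4.9323,-4.9995) cross=-19.225
  mode + wants cross > 0 → take C=(0.0000,0.0000) (cross=19.225)
ex = (C−B)/|BC| = (-0.2756,0.9613); ey = (-0.9613,-0.2756)
P = B + -2.95·ex + -0.85·ey = (2.7328,-6.4465)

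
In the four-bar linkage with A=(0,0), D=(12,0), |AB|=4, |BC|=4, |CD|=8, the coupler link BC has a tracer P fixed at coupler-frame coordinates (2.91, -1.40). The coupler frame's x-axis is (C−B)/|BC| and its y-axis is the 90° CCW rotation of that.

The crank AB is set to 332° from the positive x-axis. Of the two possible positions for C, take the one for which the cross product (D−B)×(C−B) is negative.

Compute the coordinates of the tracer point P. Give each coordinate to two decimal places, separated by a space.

4.09 -5.06

A=(0,0), D=(12.00,0)
B = A + 4.00·(cos332°, sin332°) = (3.5318, -1.8779)
|BD| = 8.6739
circle(B,4.00) ∩ circle(D,8.00): a=1.5701, h=3.6790
  candidates: C₊=(4.2681,2.0538) cross=31.911; C₋=(5.8611,-5.1297) cross=-31.911
  mode - wants cross < 0 → take C=(5.8611,-5.1297) (cross=-31.911)
ex = (C−B)/|BC| = (0.5823,-0.8130); ey = (0.8130,0.5823)
P = B + 2.91·ex + -1.40·ey = (4.0882,-5.0588)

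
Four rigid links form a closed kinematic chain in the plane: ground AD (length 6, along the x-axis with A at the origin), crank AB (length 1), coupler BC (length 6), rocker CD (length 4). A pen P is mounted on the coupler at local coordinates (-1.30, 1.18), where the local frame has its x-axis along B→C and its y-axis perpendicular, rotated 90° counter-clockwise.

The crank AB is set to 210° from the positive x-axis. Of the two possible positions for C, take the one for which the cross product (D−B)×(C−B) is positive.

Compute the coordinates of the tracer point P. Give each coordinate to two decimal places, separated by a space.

A=(0,0), D=(6.00,0)
B = A + 1.00·(cos210°, sin210°) = (-0.8660, -0.5000)
|BD| = 6.8842
circle(B,6.00) ∩ circle(D,4.00): a=4.8947, h=3.4701
  candidates: C₊=(3.7637,3.3165) cross=23.889; C₋=(4.2678,-3.6055) cross=-23.889
  mode + wants cross > 0 → take C=(3.7637,3.3165) (cross=23.889)
ex = (C−B)/|BC| = (0.7716,0.6361); ey = (-0.6361,0.7716)
P = B + -1.30·ex + 1.18·ey = (-2.6197,-0.4164)

-2.62 -0.42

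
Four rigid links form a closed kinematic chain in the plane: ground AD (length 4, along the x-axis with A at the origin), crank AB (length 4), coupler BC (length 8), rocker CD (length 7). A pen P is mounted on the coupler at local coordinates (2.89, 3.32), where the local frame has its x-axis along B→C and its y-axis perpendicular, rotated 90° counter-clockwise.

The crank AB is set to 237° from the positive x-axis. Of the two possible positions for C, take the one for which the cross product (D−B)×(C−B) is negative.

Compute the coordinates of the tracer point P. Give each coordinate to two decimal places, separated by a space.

1.89 -1.68

A=(0,0), D=(4.00,0)
B = A + 4.00·(cos237°, sin237°) = (-2.1786, -3.3547)
|BD| = 7.0305
circle(B,8.00) ∩ circle(D,7.00): a=4.5820, h=6.5578
  candidates: C₊=(-1.2809,4.5948) cross=46.105; C₋=(4.9773,-6.9314) cross=-46.105
  mode - wants cross < 0 → take C=(4.9773,-6.9314) (cross=-46.105)
ex = (C−B)/|BC| = (0.8945,-0.4471); ey = (0.4471,0.8945)
P = B + 2.89·ex + 3.32·ey = (1.8909,-1.6771)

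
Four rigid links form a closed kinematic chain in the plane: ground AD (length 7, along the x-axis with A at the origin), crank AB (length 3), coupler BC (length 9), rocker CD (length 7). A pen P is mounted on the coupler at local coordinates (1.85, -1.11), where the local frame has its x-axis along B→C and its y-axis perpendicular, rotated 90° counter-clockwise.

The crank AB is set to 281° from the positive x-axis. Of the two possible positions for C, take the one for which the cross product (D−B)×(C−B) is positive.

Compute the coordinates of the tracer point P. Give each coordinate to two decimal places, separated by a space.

A=(0,0), D=(7.00,0)
B = A + 3.00·(cos281°, sin281°) = (0.5724, -2.9449)
|BD| = 7.0701
circle(B,9.00) ∩ circle(D,7.00): a=5.7981, h=6.8835
  candidates: C₊=(2.9765,5.7281) cross=48.667; C₋=(8.7108,-6.7877) cross=-48.667
  mode + wants cross > 0 → take C=(2.9765,5.7281) (cross=48.667)
ex = (C−B)/|BC| = (0.2671,0.9637); ey = (-0.9637,0.2671)
P = B + 1.85·ex + -1.11·ey = (2.1363,-1.4586)

2.14 -1.46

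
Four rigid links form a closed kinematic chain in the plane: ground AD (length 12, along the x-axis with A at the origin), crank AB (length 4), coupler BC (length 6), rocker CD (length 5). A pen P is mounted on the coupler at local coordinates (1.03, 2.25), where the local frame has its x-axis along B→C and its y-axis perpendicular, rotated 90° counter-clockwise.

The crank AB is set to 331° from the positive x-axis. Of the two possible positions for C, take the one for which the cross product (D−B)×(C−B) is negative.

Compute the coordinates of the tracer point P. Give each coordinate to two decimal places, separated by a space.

A=(0,0), D=(12.00,0)
B = A + 4.00·(cos331°, sin331°) = (3.4985, -1.9392)
|BD| = 8.7199
circle(B,6.00) ∩ circle(D,5.00): a=4.9907, h=3.3306
  candidates: C₊=(7.6235,2.4179) cross=29.043; C₋=(9.1049,-4.0766) cross=-29.043
  mode - wants cross < 0 → take C=(9.1049,-4.0766) (cross=-29.043)
ex = (C−B)/|BC| = (0.9344,-0.3562); ey = (0.3562,0.9344)
P = B + 1.03·ex + 2.25·ey = (5.2624,-0.2037)

5.26 -0.20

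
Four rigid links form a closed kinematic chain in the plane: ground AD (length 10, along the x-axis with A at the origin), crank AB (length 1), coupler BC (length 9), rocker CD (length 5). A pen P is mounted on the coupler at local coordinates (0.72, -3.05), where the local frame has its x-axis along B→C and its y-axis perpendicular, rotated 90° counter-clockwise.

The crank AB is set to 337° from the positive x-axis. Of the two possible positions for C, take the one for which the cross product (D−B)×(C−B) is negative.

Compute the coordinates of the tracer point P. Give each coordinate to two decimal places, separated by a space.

0.04 -3.40

A=(0,0), D=(10.00,0)
B = A + 1.00·(cos337°, sin337°) = (0.9205, -0.3907)
|BD| = 9.0879
circle(B,9.00) ∩ circle(D,5.00): a=7.6250, h=4.7812
  candidates: C₊=(8.3329,4.7139) cross=43.451; C₋=(8.7440,-4.8397) cross=-43.451
  mode - wants cross < 0 → take C=(8.7440,-4.8397) (cross=-43.451)
ex = (C−B)/|BC| = (0.8693,-0.4943); ey = (0.4943,0.8693)
P = B + 0.72·ex + -3.05·ey = (0.0387,-3.3979)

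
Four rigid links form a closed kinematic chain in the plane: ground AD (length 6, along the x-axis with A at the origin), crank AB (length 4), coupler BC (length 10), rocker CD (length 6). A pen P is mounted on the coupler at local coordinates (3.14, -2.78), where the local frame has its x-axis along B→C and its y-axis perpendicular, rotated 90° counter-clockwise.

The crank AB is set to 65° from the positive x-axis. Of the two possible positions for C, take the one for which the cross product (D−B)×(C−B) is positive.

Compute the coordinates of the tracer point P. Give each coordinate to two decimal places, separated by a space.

A=(0,0), D=(6.00,0)
B = A + 4.00·(cos65°, sin65°) = (1.6905, 3.6252)
|BD| = 5.6315
circle(B,10.00) ∩ circle(D,6.00): a=8.4980, h=5.2710
  candidates: C₊=(11.5867,2.1883) cross=29.684; C₋=(4.8005,-5.8789) cross=-29.684
  mode + wants cross > 0 → take C=(11.5867,2.1883) (cross=29.684)
ex = (C−B)/|BC| = (0.9896,-0.1437); ey = (0.1437,0.9896)
P = B + 3.14·ex + -2.78·ey = (4.3984,0.4229)

4.40 0.42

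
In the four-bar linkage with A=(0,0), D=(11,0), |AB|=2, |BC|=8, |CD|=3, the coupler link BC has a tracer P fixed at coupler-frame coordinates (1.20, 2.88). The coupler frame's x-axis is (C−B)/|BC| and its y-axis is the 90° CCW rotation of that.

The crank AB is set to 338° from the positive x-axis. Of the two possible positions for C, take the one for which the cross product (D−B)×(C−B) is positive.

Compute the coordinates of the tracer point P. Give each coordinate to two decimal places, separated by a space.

1.82 2.37

A=(0,0), D=(11.00,0)
B = A + 2.00·(cos338°, sin338°) = (1.8544, -0.7492)
|BD| = 9.1763
circle(B,8.00) ∩ circle(D,3.00): a=7.5850, h=2.5432
  candidates: C₊=(9.2064,2.4048) cross=23.337; C₋=(9.6217,-2.6646) cross=-23.337
  mode + wants cross > 0 → take C=(9.2064,2.4048) (cross=23.337)
ex = (C−B)/|BC| = (0.9190,0.3942); ey = (-0.3942,0.9190)
P = B + 1.20·ex + 2.88·ey = (1.8217,2.3706)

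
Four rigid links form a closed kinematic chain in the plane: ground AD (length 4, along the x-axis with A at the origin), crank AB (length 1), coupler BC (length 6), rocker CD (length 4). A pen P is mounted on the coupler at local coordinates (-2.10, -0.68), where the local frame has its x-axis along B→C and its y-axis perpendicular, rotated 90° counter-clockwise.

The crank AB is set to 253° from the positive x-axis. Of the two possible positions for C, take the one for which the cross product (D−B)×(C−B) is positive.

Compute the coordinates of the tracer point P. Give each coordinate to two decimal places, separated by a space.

-0.96 -3.06

A=(0,0), D=(4.00,0)
B = A + 1.00·(cos253°, sin253°) = (-0.2924, -0.9563)
|BD| = 4.3976
circle(B,6.00) ∩ circle(D,4.00): a=4.4728, h=3.9993
  candidates: C₊=(3.2037,3.9199) cross=17.587; C₋=(4.9430,-3.8872) cross=-17.587
  mode + wants cross > 0 → take C=(3.2037,3.9199) (cross=17.587)
ex = (C−B)/|BC| = (0.5827,0.8127); ey = (-0.8127,0.5827)
P = B + -2.10·ex + -0.68·ey = (-0.9633,-3.0592)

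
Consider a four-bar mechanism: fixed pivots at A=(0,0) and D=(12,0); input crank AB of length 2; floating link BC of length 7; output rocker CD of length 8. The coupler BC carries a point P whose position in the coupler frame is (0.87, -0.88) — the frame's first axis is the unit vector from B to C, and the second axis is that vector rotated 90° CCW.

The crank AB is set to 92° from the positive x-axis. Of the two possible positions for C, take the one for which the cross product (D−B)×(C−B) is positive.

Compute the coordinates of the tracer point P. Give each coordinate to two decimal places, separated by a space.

A=(0,0), D=(12.00,0)
B = A + 2.00·(cos92°, sin92°) = (-0.0698, 1.9988)
|BD| = 12.2342
circle(B,7.00) ∩ circle(D,8.00): a=5.5041, h=4.3250
  candidates: C₊=(6.0669,5.3664) cross=52.913; C₋=(4.6537,-3.1673) cross=-52.913
  mode + wants cross > 0 → take C=(6.0669,5.3664) (cross=52.913)
ex = (C−B)/|BC| = (0.8767,0.4811); ey = (-0.4811,0.8767)
P = B + 0.87·ex + -0.88·ey = (1.1163,1.6459)

1.12 1.65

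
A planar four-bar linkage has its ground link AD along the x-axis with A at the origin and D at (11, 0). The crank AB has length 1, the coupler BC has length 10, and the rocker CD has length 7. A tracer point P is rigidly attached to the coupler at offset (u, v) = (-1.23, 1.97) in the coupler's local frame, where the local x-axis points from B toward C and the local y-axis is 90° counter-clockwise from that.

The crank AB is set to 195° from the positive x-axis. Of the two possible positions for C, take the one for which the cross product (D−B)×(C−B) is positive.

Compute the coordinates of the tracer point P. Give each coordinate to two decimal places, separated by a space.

-3.13 0.57

A=(0,0), D=(11.00,0)
B = A + 1.00·(cos195°, sin195°) = (-0.9659, -0.2588)
|BD| = 11.9687
circle(B,10.00) ∩ circle(D,7.00): a=8.1149, h=5.8436
  candidates: C₊=(7.0207,5.7589) cross=69.941; C₋=(7.2735,-5.9256) cross=-69.941
  mode + wants cross > 0 → take C=(7.0207,5.7589) (cross=69.941)
ex = (C−B)/|BC| = (0.7987,0.6018); ey = (-0.6018,0.7987)
P = B + -1.23·ex + 1.97·ey = (-3.1338,0.5744)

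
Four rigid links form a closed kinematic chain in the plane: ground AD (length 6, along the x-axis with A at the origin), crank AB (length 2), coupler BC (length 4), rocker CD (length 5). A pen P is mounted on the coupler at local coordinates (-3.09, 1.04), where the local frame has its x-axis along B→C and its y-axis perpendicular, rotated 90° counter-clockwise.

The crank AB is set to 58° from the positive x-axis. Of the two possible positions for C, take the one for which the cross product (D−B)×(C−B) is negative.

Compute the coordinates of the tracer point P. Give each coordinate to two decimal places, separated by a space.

1.72 4.89

A=(0,0), D=(6.00,0)
B = A + 2.00·(cos58°, sin58°) = (1.0598, 1.6961)
|BD| = 5.2232
circle(B,4.00) ∩ circle(D,5.00): a=1.7501, h=3.5968
  candidates: C₊=(3.8830,4.5297) cross=18.787; C₋=(1.5471,-2.2741) cross=-18.787
  mode - wants cross < 0 → take C=(1.5471,-2.2741) (cross=-18.787)
ex = (C−B)/|BC| = (0.1218,-0.9926); ey = (0.9926,0.1218)
P = B + -3.09·ex + 1.04·ey = (1.7157,4.8898)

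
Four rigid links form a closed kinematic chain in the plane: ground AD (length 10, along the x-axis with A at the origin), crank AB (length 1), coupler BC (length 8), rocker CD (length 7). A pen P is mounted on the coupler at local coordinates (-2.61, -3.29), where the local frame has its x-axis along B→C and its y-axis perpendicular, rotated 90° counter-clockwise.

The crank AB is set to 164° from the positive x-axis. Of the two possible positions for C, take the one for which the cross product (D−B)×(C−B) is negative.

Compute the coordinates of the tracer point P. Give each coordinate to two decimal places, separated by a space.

-5.09 -0.49

A=(0,0), D=(10.00,0)
B = A + 1.00·(cos164°, sin164°) = (-0.9613, 0.2756)
|BD| = 10.9647
circle(B,8.00) ∩ circle(D,7.00): a=6.1664, h=5.0966
  candidates: C₊=(5.3313,5.2157) cross=55.883; C₋=(5.0750,-4.9744) cross=-55.883
  mode - wants cross < 0 → take C=(5.0750,-4.9744) (cross=-55.883)
ex = (C−B)/|BC| = (0.7545,-0.6563); ey = (0.6563,0.7545)
P = B + -2.61·ex + -3.29·ey = (-5.0897,-0.4940)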